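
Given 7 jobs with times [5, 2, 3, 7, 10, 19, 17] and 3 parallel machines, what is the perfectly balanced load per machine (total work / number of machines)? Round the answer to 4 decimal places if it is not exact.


Total processing time = 5 + 2 + 3 + 7 + 10 + 19 + 17 = 63
Number of machines = 3
Ideal balanced load = 63 / 3 = 21.0

21.0


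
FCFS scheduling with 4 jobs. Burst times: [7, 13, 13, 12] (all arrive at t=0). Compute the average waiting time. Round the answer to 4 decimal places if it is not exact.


FCFS order (as given): [7, 13, 13, 12]
Waiting times:
  Job 1: wait = 0
  Job 2: wait = 7
  Job 3: wait = 20
  Job 4: wait = 33
Sum of waiting times = 60
Average waiting time = 60/4 = 15.0

15.0


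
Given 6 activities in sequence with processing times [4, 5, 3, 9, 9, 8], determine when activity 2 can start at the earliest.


Activity 2 starts after activities 1 through 1 complete.
Predecessor durations: [4]
ES = 4 = 4

4


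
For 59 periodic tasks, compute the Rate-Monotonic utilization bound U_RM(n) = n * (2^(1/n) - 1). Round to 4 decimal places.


Compute 2^(1/59) = 1.0118175391
Subtract 1: 1.0118175391 - 1 = 0.0118175391
Multiply by n: 59 * 0.0118175391 = 0.6972348069
Round to 4 dp: 0.6972

0.6972


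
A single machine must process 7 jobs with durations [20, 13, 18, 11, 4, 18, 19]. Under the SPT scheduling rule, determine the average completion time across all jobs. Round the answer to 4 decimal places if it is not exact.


Sort jobs by processing time (SPT order): [4, 11, 13, 18, 18, 19, 20]
Compute completion times sequentially:
  Job 1: processing = 4, completes at 4
  Job 2: processing = 11, completes at 15
  Job 3: processing = 13, completes at 28
  Job 4: processing = 18, completes at 46
  Job 5: processing = 18, completes at 64
  Job 6: processing = 19, completes at 83
  Job 7: processing = 20, completes at 103
Sum of completion times = 343
Average completion time = 343/7 = 49.0

49.0


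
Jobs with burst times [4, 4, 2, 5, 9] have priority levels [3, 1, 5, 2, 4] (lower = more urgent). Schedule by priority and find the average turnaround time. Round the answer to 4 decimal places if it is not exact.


Sort by priority (ascending = highest first):
Order: [(1, 4), (2, 5), (3, 4), (4, 9), (5, 2)]
Completion times:
  Priority 1, burst=4, C=4
  Priority 2, burst=5, C=9
  Priority 3, burst=4, C=13
  Priority 4, burst=9, C=22
  Priority 5, burst=2, C=24
Average turnaround = 72/5 = 14.4

14.4


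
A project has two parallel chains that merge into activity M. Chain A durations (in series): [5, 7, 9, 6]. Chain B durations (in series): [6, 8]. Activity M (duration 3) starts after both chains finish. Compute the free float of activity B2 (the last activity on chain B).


ES(B2) = sum of predecessors on chain B = 6
EF(B2) = ES + duration = 6 + 8 = 14
Successor of B2 is M. ES(M) = max(sum(A), sum(B)) = max(27, 14) = 27
Free float = ES(successor) - EF(current) = 27 - 14 = 13

13


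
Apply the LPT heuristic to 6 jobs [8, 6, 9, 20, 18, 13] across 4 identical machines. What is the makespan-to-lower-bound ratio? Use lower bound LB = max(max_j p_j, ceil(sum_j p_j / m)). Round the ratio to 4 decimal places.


LPT order: [20, 18, 13, 9, 8, 6]
Machine loads after assignment: [20, 18, 19, 17]
LPT makespan = 20
Lower bound = max(max_job, ceil(total/4)) = max(20, 19) = 20
Ratio = 20 / 20 = 1.0

1.0


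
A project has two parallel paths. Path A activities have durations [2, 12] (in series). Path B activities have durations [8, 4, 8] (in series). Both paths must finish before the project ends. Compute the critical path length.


Path A total = 2 + 12 = 14
Path B total = 8 + 4 + 8 = 20
Critical path = longest path = max(14, 20) = 20

20


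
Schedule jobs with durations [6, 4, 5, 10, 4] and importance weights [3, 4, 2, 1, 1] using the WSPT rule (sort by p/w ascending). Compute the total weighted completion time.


Compute p/w ratios and sort ascending (WSPT): [(4, 4), (6, 3), (5, 2), (4, 1), (10, 1)]
Compute weighted completion times:
  Job (p=4,w=4): C=4, w*C=4*4=16
  Job (p=6,w=3): C=10, w*C=3*10=30
  Job (p=5,w=2): C=15, w*C=2*15=30
  Job (p=4,w=1): C=19, w*C=1*19=19
  Job (p=10,w=1): C=29, w*C=1*29=29
Total weighted completion time = 124

124


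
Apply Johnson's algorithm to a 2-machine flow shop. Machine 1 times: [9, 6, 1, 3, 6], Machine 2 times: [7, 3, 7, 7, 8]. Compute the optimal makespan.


Apply Johnson's rule:
  Group 1 (a <= b): [(3, 1, 7), (4, 3, 7), (5, 6, 8)]
  Group 2 (a > b): [(1, 9, 7), (2, 6, 3)]
Optimal job order: [3, 4, 5, 1, 2]
Schedule:
  Job 3: M1 done at 1, M2 done at 8
  Job 4: M1 done at 4, M2 done at 15
  Job 5: M1 done at 10, M2 done at 23
  Job 1: M1 done at 19, M2 done at 30
  Job 2: M1 done at 25, M2 done at 33
Makespan = 33

33


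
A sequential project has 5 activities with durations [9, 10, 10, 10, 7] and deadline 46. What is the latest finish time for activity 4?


LF(activity 4) = deadline - sum of successor durations
Successors: activities 5 through 5 with durations [7]
Sum of successor durations = 7
LF = 46 - 7 = 39

39


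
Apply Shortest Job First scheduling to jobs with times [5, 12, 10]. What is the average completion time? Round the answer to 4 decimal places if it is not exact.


SJF order (ascending): [5, 10, 12]
Completion times:
  Job 1: burst=5, C=5
  Job 2: burst=10, C=15
  Job 3: burst=12, C=27
Average completion = 47/3 = 15.6667

15.6667


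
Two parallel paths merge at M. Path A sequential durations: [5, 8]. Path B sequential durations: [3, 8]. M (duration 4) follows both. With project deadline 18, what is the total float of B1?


Forward pass: ES(B1) = sum of predecessors on chain B = 0
EF = ES + duration = 0 + 3 = 3
Backward pass: LF(M) = deadline = 18; LS(M) = 18 - 4 = 14
LF(B1) = LS(M) - sum(successors on chain B) = 14 - 8 = 6
LS = LF - duration = 6 - 3 = 3
Total float = LS - ES = 3 - 0 = 3

3


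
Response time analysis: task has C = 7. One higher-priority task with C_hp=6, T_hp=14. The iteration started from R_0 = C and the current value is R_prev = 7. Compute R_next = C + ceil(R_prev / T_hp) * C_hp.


R_next = C + ceil(R_prev / T_hp) * C_hp
ceil(7 / 14) = ceil(0.5) = 1
Interference = 1 * 6 = 6
R_next = 7 + 6 = 13

13


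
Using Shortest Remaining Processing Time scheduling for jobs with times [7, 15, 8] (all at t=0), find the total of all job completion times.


Since all jobs arrive at t=0, SRPT equals SPT ordering.
SPT order: [7, 8, 15]
Completion times:
  Job 1: p=7, C=7
  Job 2: p=8, C=15
  Job 3: p=15, C=30
Total completion time = 7 + 15 + 30 = 52

52


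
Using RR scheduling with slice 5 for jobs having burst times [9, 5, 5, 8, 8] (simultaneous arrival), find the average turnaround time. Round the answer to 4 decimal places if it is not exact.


Time quantum = 5
Execution trace:
  J1 runs 5 units, time = 5
  J2 runs 5 units, time = 10
  J3 runs 5 units, time = 15
  J4 runs 5 units, time = 20
  J5 runs 5 units, time = 25
  J1 runs 4 units, time = 29
  J4 runs 3 units, time = 32
  J5 runs 3 units, time = 35
Finish times: [29, 10, 15, 32, 35]
Average turnaround = 121/5 = 24.2

24.2


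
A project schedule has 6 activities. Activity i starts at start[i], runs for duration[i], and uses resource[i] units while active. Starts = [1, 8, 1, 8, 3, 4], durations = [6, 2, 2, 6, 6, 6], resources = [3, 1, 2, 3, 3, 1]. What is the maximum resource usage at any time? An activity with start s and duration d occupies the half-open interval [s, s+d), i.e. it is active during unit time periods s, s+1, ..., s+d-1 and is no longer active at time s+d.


Each activity i is active on [start_i, start_i + duration_i).
Compute total resource usage per time slot:
  t=0: active resources = [], total = 0
  t=1: active resources = [3, 2], total = 5
  t=2: active resources = [3, 2], total = 5
  t=3: active resources = [3, 3], total = 6
  t=4: active resources = [3, 3, 1], total = 7
  t=5: active resources = [3, 3, 1], total = 7
  t=6: active resources = [3, 3, 1], total = 7
  t=7: active resources = [3, 1], total = 4
  t=8: active resources = [1, 3, 3, 1], total = 8
  t=9: active resources = [1, 3, 1], total = 5
  t=10: active resources = [3], total = 3
  t=11: active resources = [3], total = 3
  t=12: active resources = [3], total = 3
  t=13: active resources = [3], total = 3
Peak resource demand = 8

8


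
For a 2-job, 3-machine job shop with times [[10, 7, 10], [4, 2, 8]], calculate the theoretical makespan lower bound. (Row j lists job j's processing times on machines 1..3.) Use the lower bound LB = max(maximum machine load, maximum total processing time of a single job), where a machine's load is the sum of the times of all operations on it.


Machine loads:
  Machine 1: 10 + 4 = 14
  Machine 2: 7 + 2 = 9
  Machine 3: 10 + 8 = 18
Max machine load = 18
Job totals:
  Job 1: 27
  Job 2: 14
Max job total = 27
Lower bound = max(18, 27) = 27

27


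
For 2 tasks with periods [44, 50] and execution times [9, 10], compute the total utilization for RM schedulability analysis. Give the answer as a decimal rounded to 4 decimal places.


Compute individual utilizations (exact fractions):
  Task 1: C/T = 9/44 (approx. 0.2045)
  Task 2: C/T = 10/50 = 1/5 (approx. 0.2)
Total utilization U = 9/44 + 1/5 = 89/220
Rounded to 4 decimal places: U = 0.4045
RM (Liu & Layland) bound for 2 tasks = 0.828427; compare with U = 89/220 (approx. 0.404545)
U <= bound, so schedulable by RM sufficient condition.

0.4045


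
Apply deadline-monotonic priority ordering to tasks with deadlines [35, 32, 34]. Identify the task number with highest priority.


Sort tasks by relative deadline (ascending):
  Task 2: deadline = 32
  Task 3: deadline = 34
  Task 1: deadline = 35
Priority order (highest first): [2, 3, 1]
Highest priority task = 2

2


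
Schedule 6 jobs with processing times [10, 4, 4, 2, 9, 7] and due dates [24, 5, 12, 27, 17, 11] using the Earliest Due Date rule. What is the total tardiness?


Sort by due date (EDD order): [(4, 5), (7, 11), (4, 12), (9, 17), (10, 24), (2, 27)]
Compute completion times and tardiness:
  Job 1: p=4, d=5, C=4, tardiness=max(0,4-5)=0
  Job 2: p=7, d=11, C=11, tardiness=max(0,11-11)=0
  Job 3: p=4, d=12, C=15, tardiness=max(0,15-12)=3
  Job 4: p=9, d=17, C=24, tardiness=max(0,24-17)=7
  Job 5: p=10, d=24, C=34, tardiness=max(0,34-24)=10
  Job 6: p=2, d=27, C=36, tardiness=max(0,36-27)=9
Total tardiness = 29

29


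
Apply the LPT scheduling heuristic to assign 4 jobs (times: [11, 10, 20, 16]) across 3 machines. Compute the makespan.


Sort jobs in decreasing order (LPT): [20, 16, 11, 10]
Assign each job to the least loaded machine:
  Machine 1: jobs [20], load = 20
  Machine 2: jobs [16], load = 16
  Machine 3: jobs [11, 10], load = 21
Makespan = max load = 21

21


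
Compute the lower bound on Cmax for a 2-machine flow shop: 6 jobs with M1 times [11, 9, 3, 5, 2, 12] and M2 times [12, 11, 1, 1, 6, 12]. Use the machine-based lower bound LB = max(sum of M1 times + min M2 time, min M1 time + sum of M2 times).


LB1 = sum(M1 times) + min(M2 times) = 42 + 1 = 43
LB2 = min(M1 times) + sum(M2 times) = 2 + 43 = 45
Lower bound = max(LB1, LB2) = max(43, 45) = 45

45


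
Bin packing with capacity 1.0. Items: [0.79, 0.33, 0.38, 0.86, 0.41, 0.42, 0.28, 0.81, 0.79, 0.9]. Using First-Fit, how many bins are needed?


Place items sequentially using First-Fit:
  Item 0.79 -> new Bin 1
  Item 0.33 -> new Bin 2
  Item 0.38 -> Bin 2 (now 0.71)
  Item 0.86 -> new Bin 3
  Item 0.41 -> new Bin 4
  Item 0.42 -> Bin 4 (now 0.83)
  Item 0.28 -> Bin 2 (now 0.99)
  Item 0.81 -> new Bin 5
  Item 0.79 -> new Bin 6
  Item 0.9 -> new Bin 7
Total bins used = 7

7


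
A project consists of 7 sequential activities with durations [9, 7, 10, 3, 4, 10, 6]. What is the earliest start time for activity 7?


Activity 7 starts after activities 1 through 6 complete.
Predecessor durations: [9, 7, 10, 3, 4, 10]
ES = 9 + 7 + 10 + 3 + 4 + 10 = 43

43


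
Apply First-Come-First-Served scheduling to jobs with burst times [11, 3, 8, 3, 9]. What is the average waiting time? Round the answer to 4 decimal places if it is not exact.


FCFS order (as given): [11, 3, 8, 3, 9]
Waiting times:
  Job 1: wait = 0
  Job 2: wait = 11
  Job 3: wait = 14
  Job 4: wait = 22
  Job 5: wait = 25
Sum of waiting times = 72
Average waiting time = 72/5 = 14.4

14.4


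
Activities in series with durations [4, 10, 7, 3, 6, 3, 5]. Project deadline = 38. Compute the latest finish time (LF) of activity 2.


LF(activity 2) = deadline - sum of successor durations
Successors: activities 3 through 7 with durations [7, 3, 6, 3, 5]
Sum of successor durations = 24
LF = 38 - 24 = 14

14


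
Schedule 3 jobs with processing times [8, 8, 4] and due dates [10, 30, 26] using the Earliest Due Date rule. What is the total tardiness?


Sort by due date (EDD order): [(8, 10), (4, 26), (8, 30)]
Compute completion times and tardiness:
  Job 1: p=8, d=10, C=8, tardiness=max(0,8-10)=0
  Job 2: p=4, d=26, C=12, tardiness=max(0,12-26)=0
  Job 3: p=8, d=30, C=20, tardiness=max(0,20-30)=0
Total tardiness = 0

0


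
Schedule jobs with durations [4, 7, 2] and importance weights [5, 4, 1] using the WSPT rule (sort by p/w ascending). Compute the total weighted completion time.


Compute p/w ratios and sort ascending (WSPT): [(4, 5), (7, 4), (2, 1)]
Compute weighted completion times:
  Job (p=4,w=5): C=4, w*C=5*4=20
  Job (p=7,w=4): C=11, w*C=4*11=44
  Job (p=2,w=1): C=13, w*C=1*13=13
Total weighted completion time = 77

77


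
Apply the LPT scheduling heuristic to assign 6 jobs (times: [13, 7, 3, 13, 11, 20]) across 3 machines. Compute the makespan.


Sort jobs in decreasing order (LPT): [20, 13, 13, 11, 7, 3]
Assign each job to the least loaded machine:
  Machine 1: jobs [20, 3], load = 23
  Machine 2: jobs [13, 11], load = 24
  Machine 3: jobs [13, 7], load = 20
Makespan = max load = 24

24


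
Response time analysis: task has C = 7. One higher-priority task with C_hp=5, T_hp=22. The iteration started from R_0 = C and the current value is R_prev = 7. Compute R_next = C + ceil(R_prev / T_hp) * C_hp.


R_next = C + ceil(R_prev / T_hp) * C_hp
ceil(7 / 22) = ceil(0.3182) = 1
Interference = 1 * 5 = 5
R_next = 7 + 5 = 12

12


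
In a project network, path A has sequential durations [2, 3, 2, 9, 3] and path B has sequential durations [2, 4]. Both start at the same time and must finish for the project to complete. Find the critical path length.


Path A total = 2 + 3 + 2 + 9 + 3 = 19
Path B total = 2 + 4 = 6
Critical path = longest path = max(19, 6) = 19

19


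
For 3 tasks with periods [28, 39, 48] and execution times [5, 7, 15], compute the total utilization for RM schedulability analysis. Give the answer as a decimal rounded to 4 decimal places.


Compute individual utilizations (exact fractions):
  Task 1: C/T = 5/28 (approx. 0.1786)
  Task 2: C/T = 7/39 (approx. 0.1795)
  Task 3: C/T = 15/48 = 5/16 (approx. 0.3125)
Total utilization U = 5/28 + 7/39 + 5/16 = 2929/4368
Rounded to 4 decimal places: U = 0.6706
RM (Liu & Layland) bound for 3 tasks = 0.779763; compare with U = 2929/4368 (approx. 0.670559)
U <= bound, so schedulable by RM sufficient condition.

0.6706


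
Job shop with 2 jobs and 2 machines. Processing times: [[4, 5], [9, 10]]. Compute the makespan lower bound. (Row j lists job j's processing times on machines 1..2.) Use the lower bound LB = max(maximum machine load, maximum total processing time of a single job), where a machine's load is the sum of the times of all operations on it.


Machine loads:
  Machine 1: 4 + 9 = 13
  Machine 2: 5 + 10 = 15
Max machine load = 15
Job totals:
  Job 1: 9
  Job 2: 19
Max job total = 19
Lower bound = max(15, 19) = 19

19


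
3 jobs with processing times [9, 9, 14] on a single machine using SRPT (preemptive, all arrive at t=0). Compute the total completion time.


Since all jobs arrive at t=0, SRPT equals SPT ordering.
SPT order: [9, 9, 14]
Completion times:
  Job 1: p=9, C=9
  Job 2: p=9, C=18
  Job 3: p=14, C=32
Total completion time = 9 + 18 + 32 = 59

59


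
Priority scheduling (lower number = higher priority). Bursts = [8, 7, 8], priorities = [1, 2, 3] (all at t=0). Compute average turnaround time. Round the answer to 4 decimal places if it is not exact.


Sort by priority (ascending = highest first):
Order: [(1, 8), (2, 7), (3, 8)]
Completion times:
  Priority 1, burst=8, C=8
  Priority 2, burst=7, C=15
  Priority 3, burst=8, C=23
Average turnaround = 46/3 = 15.3333

15.3333


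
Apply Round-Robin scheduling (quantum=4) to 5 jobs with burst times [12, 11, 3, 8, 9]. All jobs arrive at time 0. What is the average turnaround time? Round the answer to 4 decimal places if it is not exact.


Time quantum = 4
Execution trace:
  J1 runs 4 units, time = 4
  J2 runs 4 units, time = 8
  J3 runs 3 units, time = 11
  J4 runs 4 units, time = 15
  J5 runs 4 units, time = 19
  J1 runs 4 units, time = 23
  J2 runs 4 units, time = 27
  J4 runs 4 units, time = 31
  J5 runs 4 units, time = 35
  J1 runs 4 units, time = 39
  J2 runs 3 units, time = 42
  J5 runs 1 units, time = 43
Finish times: [39, 42, 11, 31, 43]
Average turnaround = 166/5 = 33.2

33.2


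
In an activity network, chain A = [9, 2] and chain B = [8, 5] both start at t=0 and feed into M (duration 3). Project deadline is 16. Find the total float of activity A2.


Forward pass: ES(A2) = sum of predecessors on chain A = 9
EF = ES + duration = 9 + 2 = 11
Backward pass: LF(M) = deadline = 16; LS(M) = 16 - 3 = 13
LF(A2) = LS(M) - sum(successors on chain A) = 13 - 0 = 13
LS = LF - duration = 13 - 2 = 11
Total float = LS - ES = 11 - 9 = 2

2


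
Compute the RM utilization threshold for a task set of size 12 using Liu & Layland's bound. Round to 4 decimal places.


Compute 2^(1/12) = 1.0594630944
Subtract 1: 1.0594630944 - 1 = 0.0594630944
Multiply by n: 12 * 0.0594630944 = 0.7135571328
Round to 4 dp: 0.7136

0.7136


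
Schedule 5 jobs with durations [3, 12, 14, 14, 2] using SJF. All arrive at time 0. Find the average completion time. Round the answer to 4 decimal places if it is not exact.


SJF order (ascending): [2, 3, 12, 14, 14]
Completion times:
  Job 1: burst=2, C=2
  Job 2: burst=3, C=5
  Job 3: burst=12, C=17
  Job 4: burst=14, C=31
  Job 5: burst=14, C=45
Average completion = 100/5 = 20.0

20.0


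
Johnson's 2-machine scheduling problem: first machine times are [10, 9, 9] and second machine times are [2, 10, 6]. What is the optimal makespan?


Apply Johnson's rule:
  Group 1 (a <= b): [(2, 9, 10)]
  Group 2 (a > b): [(3, 9, 6), (1, 10, 2)]
Optimal job order: [2, 3, 1]
Schedule:
  Job 2: M1 done at 9, M2 done at 19
  Job 3: M1 done at 18, M2 done at 25
  Job 1: M1 done at 28, M2 done at 30
Makespan = 30

30


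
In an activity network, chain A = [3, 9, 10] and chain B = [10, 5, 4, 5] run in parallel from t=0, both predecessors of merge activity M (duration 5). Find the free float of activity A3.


ES(A3) = sum of predecessors on chain A = 12
EF(A3) = ES + duration = 12 + 10 = 22
Successor of A3 is M. ES(M) = max(sum(A), sum(B)) = max(22, 24) = 24
Free float = ES(successor) - EF(current) = 24 - 22 = 2

2


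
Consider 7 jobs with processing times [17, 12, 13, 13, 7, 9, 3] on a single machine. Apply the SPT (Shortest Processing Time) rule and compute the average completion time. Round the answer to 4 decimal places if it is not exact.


Sort jobs by processing time (SPT order): [3, 7, 9, 12, 13, 13, 17]
Compute completion times sequentially:
  Job 1: processing = 3, completes at 3
  Job 2: processing = 7, completes at 10
  Job 3: processing = 9, completes at 19
  Job 4: processing = 12, completes at 31
  Job 5: processing = 13, completes at 44
  Job 6: processing = 13, completes at 57
  Job 7: processing = 17, completes at 74
Sum of completion times = 238
Average completion time = 238/7 = 34.0

34.0


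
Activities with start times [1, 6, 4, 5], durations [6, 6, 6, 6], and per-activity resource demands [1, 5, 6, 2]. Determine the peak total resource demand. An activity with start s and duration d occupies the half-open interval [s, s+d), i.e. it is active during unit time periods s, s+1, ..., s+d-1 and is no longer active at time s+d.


Each activity i is active on [start_i, start_i + duration_i).
Compute total resource usage per time slot:
  t=0: active resources = [], total = 0
  t=1: active resources = [1], total = 1
  t=2: active resources = [1], total = 1
  t=3: active resources = [1], total = 1
  t=4: active resources = [1, 6], total = 7
  t=5: active resources = [1, 6, 2], total = 9
  t=6: active resources = [1, 5, 6, 2], total = 14
  t=7: active resources = [5, 6, 2], total = 13
  t=8: active resources = [5, 6, 2], total = 13
  t=9: active resources = [5, 6, 2], total = 13
  t=10: active resources = [5, 2], total = 7
  t=11: active resources = [5], total = 5
Peak resource demand = 14

14


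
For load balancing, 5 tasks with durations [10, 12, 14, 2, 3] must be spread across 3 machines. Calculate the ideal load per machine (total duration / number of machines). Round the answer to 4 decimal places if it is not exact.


Total processing time = 10 + 12 + 14 + 2 + 3 = 41
Number of machines = 3
Ideal balanced load = 41 / 3 = 13.6667

13.6667


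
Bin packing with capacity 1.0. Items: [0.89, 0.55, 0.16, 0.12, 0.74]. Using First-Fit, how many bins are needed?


Place items sequentially using First-Fit:
  Item 0.89 -> new Bin 1
  Item 0.55 -> new Bin 2
  Item 0.16 -> Bin 2 (now 0.71)
  Item 0.12 -> Bin 2 (now 0.83)
  Item 0.74 -> new Bin 3
Total bins used = 3

3


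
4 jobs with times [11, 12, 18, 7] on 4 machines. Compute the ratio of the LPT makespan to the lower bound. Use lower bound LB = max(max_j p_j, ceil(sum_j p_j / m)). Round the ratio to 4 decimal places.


LPT order: [18, 12, 11, 7]
Machine loads after assignment: [18, 12, 11, 7]
LPT makespan = 18
Lower bound = max(max_job, ceil(total/4)) = max(18, 12) = 18
Ratio = 18 / 18 = 1.0

1.0


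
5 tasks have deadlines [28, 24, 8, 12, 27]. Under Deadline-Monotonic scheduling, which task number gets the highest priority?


Sort tasks by relative deadline (ascending):
  Task 3: deadline = 8
  Task 4: deadline = 12
  Task 2: deadline = 24
  Task 5: deadline = 27
  Task 1: deadline = 28
Priority order (highest first): [3, 4, 2, 5, 1]
Highest priority task = 3

3


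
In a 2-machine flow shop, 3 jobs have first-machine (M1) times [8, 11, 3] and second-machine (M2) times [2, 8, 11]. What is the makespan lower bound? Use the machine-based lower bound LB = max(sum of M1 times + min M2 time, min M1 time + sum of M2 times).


LB1 = sum(M1 times) + min(M2 times) = 22 + 2 = 24
LB2 = min(M1 times) + sum(M2 times) = 3 + 21 = 24
Lower bound = max(LB1, LB2) = max(24, 24) = 24

24


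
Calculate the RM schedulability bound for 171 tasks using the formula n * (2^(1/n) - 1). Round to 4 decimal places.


Compute 2^(1/171) = 1.0040617188
Subtract 1: 1.0040617188 - 1 = 0.0040617188
Multiply by n: 171 * 0.0040617188 = 0.6945539148
Round to 4 dp: 0.6946

0.6946


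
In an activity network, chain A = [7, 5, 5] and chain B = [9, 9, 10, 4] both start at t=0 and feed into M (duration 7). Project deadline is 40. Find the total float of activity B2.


Forward pass: ES(B2) = sum of predecessors on chain B = 9
EF = ES + duration = 9 + 9 = 18
Backward pass: LF(M) = deadline = 40; LS(M) = 40 - 7 = 33
LF(B2) = LS(M) - sum(successors on chain B) = 33 - 14 = 19
LS = LF - duration = 19 - 9 = 10
Total float = LS - ES = 10 - 9 = 1

1


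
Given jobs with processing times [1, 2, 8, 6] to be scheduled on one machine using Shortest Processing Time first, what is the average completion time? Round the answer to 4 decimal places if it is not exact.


Sort jobs by processing time (SPT order): [1, 2, 6, 8]
Compute completion times sequentially:
  Job 1: processing = 1, completes at 1
  Job 2: processing = 2, completes at 3
  Job 3: processing = 6, completes at 9
  Job 4: processing = 8, completes at 17
Sum of completion times = 30
Average completion time = 30/4 = 7.5

7.5


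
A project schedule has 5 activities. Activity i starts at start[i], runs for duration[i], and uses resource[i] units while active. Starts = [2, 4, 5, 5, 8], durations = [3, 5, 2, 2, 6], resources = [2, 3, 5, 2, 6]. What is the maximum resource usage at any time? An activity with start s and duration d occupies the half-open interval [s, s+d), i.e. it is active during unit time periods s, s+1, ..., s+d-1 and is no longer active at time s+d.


Each activity i is active on [start_i, start_i + duration_i).
Compute total resource usage per time slot:
  t=0: active resources = [], total = 0
  t=1: active resources = [], total = 0
  t=2: active resources = [2], total = 2
  t=3: active resources = [2], total = 2
  t=4: active resources = [2, 3], total = 5
  t=5: active resources = [3, 5, 2], total = 10
  t=6: active resources = [3, 5, 2], total = 10
  t=7: active resources = [3], total = 3
  t=8: active resources = [3, 6], total = 9
  t=9: active resources = [6], total = 6
  t=10: active resources = [6], total = 6
  t=11: active resources = [6], total = 6
  t=12: active resources = [6], total = 6
  t=13: active resources = [6], total = 6
Peak resource demand = 10

10


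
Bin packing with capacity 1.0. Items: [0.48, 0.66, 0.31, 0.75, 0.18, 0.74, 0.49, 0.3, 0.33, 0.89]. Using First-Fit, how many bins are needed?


Place items sequentially using First-Fit:
  Item 0.48 -> new Bin 1
  Item 0.66 -> new Bin 2
  Item 0.31 -> Bin 1 (now 0.79)
  Item 0.75 -> new Bin 3
  Item 0.18 -> Bin 1 (now 0.97)
  Item 0.74 -> new Bin 4
  Item 0.49 -> new Bin 5
  Item 0.3 -> Bin 2 (now 0.96)
  Item 0.33 -> Bin 5 (now 0.82)
  Item 0.89 -> new Bin 6
Total bins used = 6

6


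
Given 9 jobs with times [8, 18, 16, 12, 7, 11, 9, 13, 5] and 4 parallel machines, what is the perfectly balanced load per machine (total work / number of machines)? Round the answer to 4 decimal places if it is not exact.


Total processing time = 8 + 18 + 16 + 12 + 7 + 11 + 9 + 13 + 5 = 99
Number of machines = 4
Ideal balanced load = 99 / 4 = 24.75

24.75


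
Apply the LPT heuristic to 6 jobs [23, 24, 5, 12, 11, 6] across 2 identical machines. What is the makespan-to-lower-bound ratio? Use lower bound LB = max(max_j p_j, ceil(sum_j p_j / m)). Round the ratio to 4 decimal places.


LPT order: [24, 23, 12, 11, 6, 5]
Machine loads after assignment: [41, 40]
LPT makespan = 41
Lower bound = max(max_job, ceil(total/2)) = max(24, 41) = 41
Ratio = 41 / 41 = 1.0

1.0


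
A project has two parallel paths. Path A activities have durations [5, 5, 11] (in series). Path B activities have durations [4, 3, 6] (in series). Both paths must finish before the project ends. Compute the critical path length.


Path A total = 5 + 5 + 11 = 21
Path B total = 4 + 3 + 6 = 13
Critical path = longest path = max(21, 13) = 21

21


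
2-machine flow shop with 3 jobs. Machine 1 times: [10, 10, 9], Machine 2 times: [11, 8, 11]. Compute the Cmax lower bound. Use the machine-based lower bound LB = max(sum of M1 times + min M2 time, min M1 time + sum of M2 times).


LB1 = sum(M1 times) + min(M2 times) = 29 + 8 = 37
LB2 = min(M1 times) + sum(M2 times) = 9 + 30 = 39
Lower bound = max(LB1, LB2) = max(37, 39) = 39

39


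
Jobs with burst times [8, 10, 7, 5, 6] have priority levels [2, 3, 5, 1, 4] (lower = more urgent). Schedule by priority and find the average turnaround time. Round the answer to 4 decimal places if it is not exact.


Sort by priority (ascending = highest first):
Order: [(1, 5), (2, 8), (3, 10), (4, 6), (5, 7)]
Completion times:
  Priority 1, burst=5, C=5
  Priority 2, burst=8, C=13
  Priority 3, burst=10, C=23
  Priority 4, burst=6, C=29
  Priority 5, burst=7, C=36
Average turnaround = 106/5 = 21.2

21.2


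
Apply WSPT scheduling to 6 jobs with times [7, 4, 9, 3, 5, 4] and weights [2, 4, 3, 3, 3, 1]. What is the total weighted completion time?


Compute p/w ratios and sort ascending (WSPT): [(4, 4), (3, 3), (5, 3), (9, 3), (7, 2), (4, 1)]
Compute weighted completion times:
  Job (p=4,w=4): C=4, w*C=4*4=16
  Job (p=3,w=3): C=7, w*C=3*7=21
  Job (p=5,w=3): C=12, w*C=3*12=36
  Job (p=9,w=3): C=21, w*C=3*21=63
  Job (p=7,w=2): C=28, w*C=2*28=56
  Job (p=4,w=1): C=32, w*C=1*32=32
Total weighted completion time = 224

224


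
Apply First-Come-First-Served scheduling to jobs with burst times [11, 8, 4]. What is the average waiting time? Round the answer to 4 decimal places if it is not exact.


FCFS order (as given): [11, 8, 4]
Waiting times:
  Job 1: wait = 0
  Job 2: wait = 11
  Job 3: wait = 19
Sum of waiting times = 30
Average waiting time = 30/3 = 10.0

10.0


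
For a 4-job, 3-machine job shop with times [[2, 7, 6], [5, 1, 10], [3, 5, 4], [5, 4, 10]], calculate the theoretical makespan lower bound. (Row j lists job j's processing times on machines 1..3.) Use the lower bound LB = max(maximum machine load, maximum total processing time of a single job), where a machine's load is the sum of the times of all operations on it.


Machine loads:
  Machine 1: 2 + 5 + 3 + 5 = 15
  Machine 2: 7 + 1 + 5 + 4 = 17
  Machine 3: 6 + 10 + 4 + 10 = 30
Max machine load = 30
Job totals:
  Job 1: 15
  Job 2: 16
  Job 3: 12
  Job 4: 19
Max job total = 19
Lower bound = max(30, 19) = 30

30


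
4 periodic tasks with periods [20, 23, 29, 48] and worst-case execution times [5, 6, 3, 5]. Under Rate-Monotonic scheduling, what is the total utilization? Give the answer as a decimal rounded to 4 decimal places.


Compute individual utilizations (exact fractions):
  Task 1: C/T = 5/20 = 1/4 (approx. 0.25)
  Task 2: C/T = 6/23 (approx. 0.2609)
  Task 3: C/T = 3/29 (approx. 0.1034)
  Task 4: C/T = 5/48 (approx. 0.1042)
Total utilization U = 1/4 + 6/23 + 3/29 + 5/48 = 23003/32016
Rounded to 4 decimal places: U = 0.7185
RM (Liu & Layland) bound for 4 tasks = 0.756828; compare with U = 23003/32016 (approx. 0.718485)
U <= bound, so schedulable by RM sufficient condition.

0.7185


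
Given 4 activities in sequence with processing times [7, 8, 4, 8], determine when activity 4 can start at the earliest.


Activity 4 starts after activities 1 through 3 complete.
Predecessor durations: [7, 8, 4]
ES = 7 + 8 + 4 = 19

19


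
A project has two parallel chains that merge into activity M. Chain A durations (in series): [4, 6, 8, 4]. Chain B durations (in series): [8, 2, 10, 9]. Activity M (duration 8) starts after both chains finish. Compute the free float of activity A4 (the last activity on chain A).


ES(A4) = sum of predecessors on chain A = 18
EF(A4) = ES + duration = 18 + 4 = 22
Successor of A4 is M. ES(M) = max(sum(A), sum(B)) = max(22, 29) = 29
Free float = ES(successor) - EF(current) = 29 - 22 = 7

7


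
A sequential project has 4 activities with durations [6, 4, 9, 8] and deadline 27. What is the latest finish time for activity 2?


LF(activity 2) = deadline - sum of successor durations
Successors: activities 3 through 4 with durations [9, 8]
Sum of successor durations = 17
LF = 27 - 17 = 10

10


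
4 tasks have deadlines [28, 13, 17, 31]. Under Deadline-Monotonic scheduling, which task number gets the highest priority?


Sort tasks by relative deadline (ascending):
  Task 2: deadline = 13
  Task 3: deadline = 17
  Task 1: deadline = 28
  Task 4: deadline = 31
Priority order (highest first): [2, 3, 1, 4]
Highest priority task = 2

2


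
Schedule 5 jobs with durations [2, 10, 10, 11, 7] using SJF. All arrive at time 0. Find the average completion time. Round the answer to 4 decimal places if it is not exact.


SJF order (ascending): [2, 7, 10, 10, 11]
Completion times:
  Job 1: burst=2, C=2
  Job 2: burst=7, C=9
  Job 3: burst=10, C=19
  Job 4: burst=10, C=29
  Job 5: burst=11, C=40
Average completion = 99/5 = 19.8

19.8


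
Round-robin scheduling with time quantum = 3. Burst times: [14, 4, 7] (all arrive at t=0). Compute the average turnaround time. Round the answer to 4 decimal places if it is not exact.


Time quantum = 3
Execution trace:
  J1 runs 3 units, time = 3
  J2 runs 3 units, time = 6
  J3 runs 3 units, time = 9
  J1 runs 3 units, time = 12
  J2 runs 1 units, time = 13
  J3 runs 3 units, time = 16
  J1 runs 3 units, time = 19
  J3 runs 1 units, time = 20
  J1 runs 3 units, time = 23
  J1 runs 2 units, time = 25
Finish times: [25, 13, 20]
Average turnaround = 58/3 = 19.3333

19.3333


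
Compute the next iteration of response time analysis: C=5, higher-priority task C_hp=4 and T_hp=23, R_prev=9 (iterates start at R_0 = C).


R_next = C + ceil(R_prev / T_hp) * C_hp
ceil(9 / 23) = ceil(0.3913) = 1
Interference = 1 * 4 = 4
R_next = 5 + 4 = 9
R_next = R_prev, so the iteration has converged (response time = 9).

9


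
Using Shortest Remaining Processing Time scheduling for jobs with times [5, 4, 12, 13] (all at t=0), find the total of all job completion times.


Since all jobs arrive at t=0, SRPT equals SPT ordering.
SPT order: [4, 5, 12, 13]
Completion times:
  Job 1: p=4, C=4
  Job 2: p=5, C=9
  Job 3: p=12, C=21
  Job 4: p=13, C=34
Total completion time = 4 + 9 + 21 + 34 = 68

68


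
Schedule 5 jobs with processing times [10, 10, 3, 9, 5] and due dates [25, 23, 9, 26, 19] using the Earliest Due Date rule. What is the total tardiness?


Sort by due date (EDD order): [(3, 9), (5, 19), (10, 23), (10, 25), (9, 26)]
Compute completion times and tardiness:
  Job 1: p=3, d=9, C=3, tardiness=max(0,3-9)=0
  Job 2: p=5, d=19, C=8, tardiness=max(0,8-19)=0
  Job 3: p=10, d=23, C=18, tardiness=max(0,18-23)=0
  Job 4: p=10, d=25, C=28, tardiness=max(0,28-25)=3
  Job 5: p=9, d=26, C=37, tardiness=max(0,37-26)=11
Total tardiness = 14

14


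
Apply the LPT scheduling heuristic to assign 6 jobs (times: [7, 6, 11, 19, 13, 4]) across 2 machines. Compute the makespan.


Sort jobs in decreasing order (LPT): [19, 13, 11, 7, 6, 4]
Assign each job to the least loaded machine:
  Machine 1: jobs [19, 7, 4], load = 30
  Machine 2: jobs [13, 11, 6], load = 30
Makespan = max load = 30

30


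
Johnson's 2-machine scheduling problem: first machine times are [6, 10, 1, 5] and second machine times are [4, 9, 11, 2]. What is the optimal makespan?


Apply Johnson's rule:
  Group 1 (a <= b): [(3, 1, 11)]
  Group 2 (a > b): [(2, 10, 9), (1, 6, 4), (4, 5, 2)]
Optimal job order: [3, 2, 1, 4]
Schedule:
  Job 3: M1 done at 1, M2 done at 12
  Job 2: M1 done at 11, M2 done at 21
  Job 1: M1 done at 17, M2 done at 25
  Job 4: M1 done at 22, M2 done at 27
Makespan = 27

27


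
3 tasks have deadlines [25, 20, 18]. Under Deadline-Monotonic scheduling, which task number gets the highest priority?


Sort tasks by relative deadline (ascending):
  Task 3: deadline = 18
  Task 2: deadline = 20
  Task 1: deadline = 25
Priority order (highest first): [3, 2, 1]
Highest priority task = 3

3


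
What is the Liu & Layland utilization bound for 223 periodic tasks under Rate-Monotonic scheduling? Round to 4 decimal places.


Compute 2^(1/223) = 1.0031131190
Subtract 1: 1.0031131190 - 1 = 0.0031131190
Multiply by n: 223 * 0.0031131190 = 0.6942255370
Round to 4 dp: 0.6942

0.6942


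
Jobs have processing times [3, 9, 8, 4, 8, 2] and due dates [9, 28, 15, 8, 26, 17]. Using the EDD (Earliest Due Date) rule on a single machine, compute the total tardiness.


Sort by due date (EDD order): [(4, 8), (3, 9), (8, 15), (2, 17), (8, 26), (9, 28)]
Compute completion times and tardiness:
  Job 1: p=4, d=8, C=4, tardiness=max(0,4-8)=0
  Job 2: p=3, d=9, C=7, tardiness=max(0,7-9)=0
  Job 3: p=8, d=15, C=15, tardiness=max(0,15-15)=0
  Job 4: p=2, d=17, C=17, tardiness=max(0,17-17)=0
  Job 5: p=8, d=26, C=25, tardiness=max(0,25-26)=0
  Job 6: p=9, d=28, C=34, tardiness=max(0,34-28)=6
Total tardiness = 6

6


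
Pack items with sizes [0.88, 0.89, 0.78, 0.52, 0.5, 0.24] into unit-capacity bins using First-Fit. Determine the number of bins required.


Place items sequentially using First-Fit:
  Item 0.88 -> new Bin 1
  Item 0.89 -> new Bin 2
  Item 0.78 -> new Bin 3
  Item 0.52 -> new Bin 4
  Item 0.5 -> new Bin 5
  Item 0.24 -> Bin 4 (now 0.76)
Total bins used = 5

5


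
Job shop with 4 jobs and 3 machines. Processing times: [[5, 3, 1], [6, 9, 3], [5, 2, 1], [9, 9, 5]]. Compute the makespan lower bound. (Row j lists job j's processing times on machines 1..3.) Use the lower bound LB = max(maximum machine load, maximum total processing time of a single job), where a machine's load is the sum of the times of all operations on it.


Machine loads:
  Machine 1: 5 + 6 + 5 + 9 = 25
  Machine 2: 3 + 9 + 2 + 9 = 23
  Machine 3: 1 + 3 + 1 + 5 = 10
Max machine load = 25
Job totals:
  Job 1: 9
  Job 2: 18
  Job 3: 8
  Job 4: 23
Max job total = 23
Lower bound = max(25, 23) = 25

25


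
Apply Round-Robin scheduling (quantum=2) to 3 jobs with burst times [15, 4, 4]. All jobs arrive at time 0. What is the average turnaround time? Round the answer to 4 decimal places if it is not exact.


Time quantum = 2
Execution trace:
  J1 runs 2 units, time = 2
  J2 runs 2 units, time = 4
  J3 runs 2 units, time = 6
  J1 runs 2 units, time = 8
  J2 runs 2 units, time = 10
  J3 runs 2 units, time = 12
  J1 runs 2 units, time = 14
  J1 runs 2 units, time = 16
  J1 runs 2 units, time = 18
  J1 runs 2 units, time = 20
  J1 runs 2 units, time = 22
  J1 runs 1 units, time = 23
Finish times: [23, 10, 12]
Average turnaround = 45/3 = 15.0

15.0


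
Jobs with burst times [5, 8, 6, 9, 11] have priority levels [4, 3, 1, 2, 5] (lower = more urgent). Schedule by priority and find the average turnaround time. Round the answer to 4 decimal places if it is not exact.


Sort by priority (ascending = highest first):
Order: [(1, 6), (2, 9), (3, 8), (4, 5), (5, 11)]
Completion times:
  Priority 1, burst=6, C=6
  Priority 2, burst=9, C=15
  Priority 3, burst=8, C=23
  Priority 4, burst=5, C=28
  Priority 5, burst=11, C=39
Average turnaround = 111/5 = 22.2

22.2


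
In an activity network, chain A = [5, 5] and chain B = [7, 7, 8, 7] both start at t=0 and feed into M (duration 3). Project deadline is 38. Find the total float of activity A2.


Forward pass: ES(A2) = sum of predecessors on chain A = 5
EF = ES + duration = 5 + 5 = 10
Backward pass: LF(M) = deadline = 38; LS(M) = 38 - 3 = 35
LF(A2) = LS(M) - sum(successors on chain A) = 35 - 0 = 35
LS = LF - duration = 35 - 5 = 30
Total float = LS - ES = 30 - 5 = 25

25


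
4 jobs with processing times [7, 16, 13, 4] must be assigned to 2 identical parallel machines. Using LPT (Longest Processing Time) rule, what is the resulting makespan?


Sort jobs in decreasing order (LPT): [16, 13, 7, 4]
Assign each job to the least loaded machine:
  Machine 1: jobs [16, 4], load = 20
  Machine 2: jobs [13, 7], load = 20
Makespan = max load = 20

20


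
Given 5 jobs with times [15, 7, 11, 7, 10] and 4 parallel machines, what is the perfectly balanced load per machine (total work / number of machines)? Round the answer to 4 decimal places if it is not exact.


Total processing time = 15 + 7 + 11 + 7 + 10 = 50
Number of machines = 4
Ideal balanced load = 50 / 4 = 12.5

12.5


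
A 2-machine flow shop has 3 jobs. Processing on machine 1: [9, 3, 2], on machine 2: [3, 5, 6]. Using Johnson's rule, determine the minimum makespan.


Apply Johnson's rule:
  Group 1 (a <= b): [(3, 2, 6), (2, 3, 5)]
  Group 2 (a > b): [(1, 9, 3)]
Optimal job order: [3, 2, 1]
Schedule:
  Job 3: M1 done at 2, M2 done at 8
  Job 2: M1 done at 5, M2 done at 13
  Job 1: M1 done at 14, M2 done at 17
Makespan = 17

17


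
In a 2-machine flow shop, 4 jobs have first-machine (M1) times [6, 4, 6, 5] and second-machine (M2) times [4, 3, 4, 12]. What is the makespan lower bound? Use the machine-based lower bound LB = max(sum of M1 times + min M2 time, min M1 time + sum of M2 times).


LB1 = sum(M1 times) + min(M2 times) = 21 + 3 = 24
LB2 = min(M1 times) + sum(M2 times) = 4 + 23 = 27
Lower bound = max(LB1, LB2) = max(24, 27) = 27

27


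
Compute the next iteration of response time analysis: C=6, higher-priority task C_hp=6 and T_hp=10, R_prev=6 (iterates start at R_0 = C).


R_next = C + ceil(R_prev / T_hp) * C_hp
ceil(6 / 10) = ceil(0.6) = 1
Interference = 1 * 6 = 6
R_next = 6 + 6 = 12

12
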